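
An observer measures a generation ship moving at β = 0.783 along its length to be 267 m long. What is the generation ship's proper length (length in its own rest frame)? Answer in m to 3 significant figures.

L₀ ≈ 429 m

γ = 1/√(1 − 0.783²) = 1.6077
L₀ = γL = 1.6077 × 267 = 429 m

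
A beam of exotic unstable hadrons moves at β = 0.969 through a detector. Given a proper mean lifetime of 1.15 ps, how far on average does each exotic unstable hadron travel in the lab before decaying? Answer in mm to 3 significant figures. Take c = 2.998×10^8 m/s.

γ = 1/√(1 − 0.969²) = 4.0476
Dilated lifetime: Δt = γτ₀ = 4.0476 × 1.15 ps = 4.6547 ps
d = vΔt = 0.969c × 4.6547 ps = 2.9051×10^8 m/s × 4.6547×10^-12 s = 1.35 mm

d ≈ 1.35 mm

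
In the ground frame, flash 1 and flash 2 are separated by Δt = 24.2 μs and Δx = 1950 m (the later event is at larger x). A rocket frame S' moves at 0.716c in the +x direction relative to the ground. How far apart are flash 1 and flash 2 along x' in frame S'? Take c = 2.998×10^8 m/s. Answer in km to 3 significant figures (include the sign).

γ = 1/√(1 − 0.716²) = 1.4325
Δx' = γ(Δx − vΔt) = 1.4325 × (1950 m − 0.716×(2.998×10^8 m/s)×24.2×10^-6 s)
= 1.4325 × (-3244.7 m) = -4.65 km

Δx' ≈ -4.65 km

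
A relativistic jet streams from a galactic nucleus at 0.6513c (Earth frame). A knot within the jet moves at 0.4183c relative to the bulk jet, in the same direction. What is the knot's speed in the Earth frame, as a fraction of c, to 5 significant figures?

Relativistic velocity addition: u = (u' + v)/(1 + u'v/c²)
= (0.4183 + 0.6513)/(1 + 0.4183×0.6513) = 1.0696/1.272439 = 0.84059

u ≈ 0.84059c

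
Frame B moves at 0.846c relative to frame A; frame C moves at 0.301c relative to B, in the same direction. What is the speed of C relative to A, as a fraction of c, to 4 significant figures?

u ≈ 0.9142c

Compose boost 2: (0.301 + 0.846)/(1 + 0.301×0.846) = 1.147/1.25465 = 0.9142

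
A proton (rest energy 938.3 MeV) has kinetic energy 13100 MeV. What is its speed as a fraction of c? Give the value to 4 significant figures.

γ = 1 + K/(m₀c²) = 1 + 13100/938.3 = 14.9614
β = √(1 − 1/γ²) = 0.9978

β ≈ 0.9978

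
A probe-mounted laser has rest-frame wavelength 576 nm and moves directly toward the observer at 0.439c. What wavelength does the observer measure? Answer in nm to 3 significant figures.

Relativistic Doppler: λ_obs = λ_src √((1−β)/(1+β))
= 576 × √(0.56100/1.4390) = 576 × 0.62438 = 360 nm

λ_obs ≈ 360 nm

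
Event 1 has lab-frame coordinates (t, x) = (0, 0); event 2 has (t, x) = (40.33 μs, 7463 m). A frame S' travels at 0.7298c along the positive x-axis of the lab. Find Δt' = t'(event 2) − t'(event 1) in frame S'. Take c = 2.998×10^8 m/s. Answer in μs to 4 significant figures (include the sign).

γ = 1/√(1 − 0.7298²) = 1.46271
Δt' = γ(Δt − vΔx/c²) = 1.46271 × (40.33 μs − 0.7298×7463 m / (2.998×10^8 m/s))
= 1.46271 × (22.1629 μs) = 32.42 μs

Δt' ≈ 32.42 μs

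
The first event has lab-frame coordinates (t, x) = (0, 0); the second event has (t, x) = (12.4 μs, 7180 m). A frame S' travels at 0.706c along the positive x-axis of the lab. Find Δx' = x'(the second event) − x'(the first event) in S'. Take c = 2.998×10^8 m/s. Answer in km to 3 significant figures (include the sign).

γ = 1/√(1 − 0.706²) = 1.4120
Δx' = γ(Δx − vΔt) = 1.4120 × (7180 m − 0.706×(2.998×10^8 m/s)×12.4×10^-6 s)
= 1.4120 × (4555.4 m) = 6.43 km

Δx' ≈ 6.43 km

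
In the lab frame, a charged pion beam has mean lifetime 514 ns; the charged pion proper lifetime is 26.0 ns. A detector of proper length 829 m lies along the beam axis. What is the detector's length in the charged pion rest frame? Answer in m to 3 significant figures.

Time dilation ⇒ γ = Δt/τ₀ = 514/26.0 = 19.769
Length contraction: L = L₀/γ = 829/19.769 = 41.9 m

L ≈ 41.9 m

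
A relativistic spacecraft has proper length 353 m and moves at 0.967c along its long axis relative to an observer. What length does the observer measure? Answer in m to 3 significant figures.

L ≈ 89.9 m

γ = 1/√(1 − 0.967²) = 3.9250
Length contraction: L = L₀/γ = 353/3.9250 = 89.9 m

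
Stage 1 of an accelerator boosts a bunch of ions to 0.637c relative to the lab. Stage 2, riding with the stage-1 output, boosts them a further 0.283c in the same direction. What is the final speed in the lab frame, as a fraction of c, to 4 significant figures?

u ≈ 0.7795c

Compose boost 2: (0.283 + 0.637)/(1 + 0.283×0.637) = 0.9200/1.18027 = 0.7795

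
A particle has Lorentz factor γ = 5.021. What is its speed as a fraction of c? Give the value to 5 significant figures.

β ≈ 0.97997

β = √(1 − 1/γ²) = √(1 − 1/5.021²) = √(0.9603339) = 0.97997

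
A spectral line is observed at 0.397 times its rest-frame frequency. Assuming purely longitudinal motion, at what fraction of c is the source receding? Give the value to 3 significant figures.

β ≈ 0.728

f_obs/f_src = √((1−β)/(1+β)) = 0.397  ⇒  (1−β)/(1+β) = 0.15761
β = |1 − D²|/(1 + D²) = |1 − 0.15761|/(1 + 0.15761) = 0.728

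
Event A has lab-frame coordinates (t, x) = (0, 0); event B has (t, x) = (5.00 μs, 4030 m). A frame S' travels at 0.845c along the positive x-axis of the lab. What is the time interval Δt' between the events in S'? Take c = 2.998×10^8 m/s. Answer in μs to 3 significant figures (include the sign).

Δt' ≈ -11.9 μs

γ = 1/√(1 − 0.845²) = 1.8700
Δt' = γ(Δt − vΔx/c²) = 1.8700 × (5.00 μs − 0.845×4030 m / (2.998×10^8 m/s))
= 1.8700 × (-6.3587 μs) = -11.9 μs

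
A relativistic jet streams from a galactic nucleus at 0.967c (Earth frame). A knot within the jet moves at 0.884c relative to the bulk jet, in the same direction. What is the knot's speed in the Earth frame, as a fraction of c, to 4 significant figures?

u ≈ 0.9979c

Relativistic velocity addition: u = (u' + v)/(1 + u'v/c²)
= (0.884 + 0.967)/(1 + 0.884×0.967) = 1.851/1.85483 = 0.9979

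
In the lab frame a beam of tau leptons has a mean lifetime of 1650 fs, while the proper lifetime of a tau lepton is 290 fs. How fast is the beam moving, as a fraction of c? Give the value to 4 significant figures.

β ≈ 0.9844

γ = Δt/τ₀ = 1650/290 = 5.68966
β = √(1 − 1/γ²) = √(1 − 1/5.68966²) = 0.9844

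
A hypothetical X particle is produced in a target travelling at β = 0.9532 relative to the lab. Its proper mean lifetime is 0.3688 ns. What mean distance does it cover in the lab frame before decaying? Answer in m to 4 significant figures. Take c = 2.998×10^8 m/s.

γ = 1/√(1 − 0.9532²) = 3.30753
Dilated lifetime: Δt = γτ₀ = 3.30753 × 0.3688 ns = 1.21982 ns
d = vΔt = 0.9532c × 1.21982 ns = 2.85769×10^8 m/s × 1.21982×10^-9 s = 0.3486 m

d ≈ 0.3486 m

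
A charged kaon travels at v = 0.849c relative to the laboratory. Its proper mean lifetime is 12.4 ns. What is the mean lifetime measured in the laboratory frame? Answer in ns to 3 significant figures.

Δt ≈ 23.5 ns

γ = 1/√(1 − 0.849²) = 1.8925
Time dilation: Δt = γτ₀ = 1.8925 × 12.4 ns = 23.5 ns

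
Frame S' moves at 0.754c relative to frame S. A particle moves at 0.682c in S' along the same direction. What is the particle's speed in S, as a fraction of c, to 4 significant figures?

Relativistic velocity addition: u = (u' + v)/(1 + u'v/c²)
= (0.682 + 0.754)/(1 + 0.682×0.754) = 1.436/1.51423 = 0.9483

u ≈ 0.9483c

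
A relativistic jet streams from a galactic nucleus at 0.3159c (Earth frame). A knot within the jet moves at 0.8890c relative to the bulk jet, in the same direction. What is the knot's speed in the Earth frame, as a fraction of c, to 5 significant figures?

Relativistic velocity addition: u = (u' + v)/(1 + u'v/c²)
= (0.8890 + 0.3159)/(1 + 0.8890×0.3159) = 1.2049/1.280835 = 0.94071

u ≈ 0.94071c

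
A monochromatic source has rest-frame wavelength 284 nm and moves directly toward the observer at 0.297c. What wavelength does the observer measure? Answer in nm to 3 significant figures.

λ_obs ≈ 209 nm

Relativistic Doppler: λ_obs = λ_src √((1−β)/(1+β))
= 284 × √(0.70300/1.2970) = 284 × 0.73622 = 209 nm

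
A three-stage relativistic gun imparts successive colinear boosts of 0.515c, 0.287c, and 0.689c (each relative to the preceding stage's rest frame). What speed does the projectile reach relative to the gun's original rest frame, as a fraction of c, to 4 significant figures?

u ≈ 0.9368c

Compose boost 2: (0.287 + 0.515)/(1 + 0.287×0.515) = 0.8020/1.14780 = 0.698725
Compose boost 3: (0.689 + 0.698725)/(1 + 0.689×0.698725) = 1.38772/1.48142 = 0.9368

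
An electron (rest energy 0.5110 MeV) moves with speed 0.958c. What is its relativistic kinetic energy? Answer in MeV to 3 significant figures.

γ = 1/√(1 − 0.958²) = 3.4871
K = (γ − 1)m₀c² = (3.4871 − 1) × 0.5110 MeV = 2.4871 × 0.5110 MeV = 1.27 MeV

K ≈ 1.27 MeV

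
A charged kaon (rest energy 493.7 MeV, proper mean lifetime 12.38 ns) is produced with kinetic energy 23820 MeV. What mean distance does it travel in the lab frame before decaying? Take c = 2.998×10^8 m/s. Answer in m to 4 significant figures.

d ≈ 182.7 m

γ = 1 + K/(m₀c²) = 1 + 23820/493.7 = 49.2479
β = √(1 − 1/γ²) = 0.999794
Dilated lifetime: γτ₀ = 49.2479 × 12.38 ns = 609.689 ns
d = βc·γτ₀ = 0.999794 × (2.998×10^8 m/s) × 6.09689×10^-7 s = 182.7 m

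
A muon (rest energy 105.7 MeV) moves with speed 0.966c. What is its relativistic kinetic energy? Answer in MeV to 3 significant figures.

γ = 1/√(1 − 0.966²) = 3.8678
K = (γ − 1)m₀c² = (3.8678 − 1) × 105.7 MeV = 2.8678 × 105.7 MeV = 303 MeV

K ≈ 303 MeV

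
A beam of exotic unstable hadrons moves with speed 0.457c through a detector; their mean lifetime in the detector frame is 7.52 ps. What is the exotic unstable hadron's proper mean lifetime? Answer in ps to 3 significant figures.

τ₀ ≈ 6.69 ps

γ = 1/√(1 − 0.457²) = 1.1243
Proper time: τ₀ = Δt/γ = 7.52/1.1243 = 6.69 ps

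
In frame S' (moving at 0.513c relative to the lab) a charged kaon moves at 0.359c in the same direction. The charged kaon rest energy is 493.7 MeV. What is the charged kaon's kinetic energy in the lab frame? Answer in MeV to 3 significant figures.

K ≈ 236 MeV

u_lab = (0.359 + 0.513)/(1 + 0.359×0.513) = 0.736383
γ = 1/√(1 − 0.736383²) = 1.4781
K = (γ − 1)m₀c² = (1.4781 − 1) × 493.7 = 0.47805 × 493.7 = 236 MeV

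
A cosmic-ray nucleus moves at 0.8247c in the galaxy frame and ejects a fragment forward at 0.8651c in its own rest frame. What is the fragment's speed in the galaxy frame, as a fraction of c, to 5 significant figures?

u ≈ 0.98620c

Compose boost 2: (0.8651 + 0.8247)/(1 + 0.8651×0.8247) = 1.6898/1.713448 = 0.98620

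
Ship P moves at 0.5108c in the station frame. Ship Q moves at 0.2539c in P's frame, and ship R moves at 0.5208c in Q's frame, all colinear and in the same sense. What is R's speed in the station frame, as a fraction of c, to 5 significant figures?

u ≈ 0.88553c

Compose boost 2: (0.2539 + 0.5108)/(1 + 0.2539×0.5108) = 0.76470/1.129692 = 0.6769101
Compose boost 3: (0.5208 + 0.6769101)/(1 + 0.5208×0.6769101) = 1.197710/1.352535 = 0.88553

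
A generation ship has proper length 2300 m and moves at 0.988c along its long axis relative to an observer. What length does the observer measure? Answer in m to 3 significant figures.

L ≈ 355 m

γ = 1/√(1 − 0.988²) = 6.4744
Length contraction: L = L₀/γ = 2300/6.4744 = 355 m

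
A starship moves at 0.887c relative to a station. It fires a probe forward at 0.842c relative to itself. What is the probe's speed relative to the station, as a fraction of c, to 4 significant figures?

u ≈ 0.9898c

Relativistic velocity addition: u = (u' + v)/(1 + u'v/c²)
= (0.842 + 0.887)/(1 + 0.842×0.887) = 1.729/1.74685 = 0.9898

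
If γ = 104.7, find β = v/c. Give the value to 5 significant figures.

β ≈ 0.99995

β = √(1 − 1/γ²) = √(1 − 1/104.7²) = √(0.9999088) = 0.99995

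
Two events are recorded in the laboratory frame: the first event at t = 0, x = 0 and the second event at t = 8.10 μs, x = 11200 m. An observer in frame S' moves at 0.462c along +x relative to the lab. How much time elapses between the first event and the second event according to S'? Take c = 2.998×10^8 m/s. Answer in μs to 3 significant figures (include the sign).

Δt' ≈ -10.3 μs

γ = 1/√(1 − 0.462²) = 1.1275
Δt' = γ(Δt − vΔx/c²) = 1.1275 × (8.10 μs − 0.462×11200 m / (2.998×10^8 m/s))
= 1.1275 × (-9.1595 μs) = -10.3 μs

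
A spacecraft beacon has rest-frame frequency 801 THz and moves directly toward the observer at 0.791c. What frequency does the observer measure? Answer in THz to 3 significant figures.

Relativistic Doppler: f_obs = f_src √((1+β)/(1−β))
= 801 × √(1.7910/0.20900) = 801 × 2.9273 = 2340 THz

f_obs ≈ 2340 THz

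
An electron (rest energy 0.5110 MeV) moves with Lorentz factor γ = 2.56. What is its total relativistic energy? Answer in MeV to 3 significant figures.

γ = 2.56 (given)
E = γm₀c² = 2.56 × 0.5110 MeV = 1.31 MeV

E ≈ 1.31 MeV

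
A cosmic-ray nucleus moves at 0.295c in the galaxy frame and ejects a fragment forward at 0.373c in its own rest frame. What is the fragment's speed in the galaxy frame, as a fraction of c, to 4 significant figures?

Compose boost 2: (0.373 + 0.295)/(1 + 0.373×0.295) = 0.6680/1.11003 = 0.6018

u ≈ 0.6018c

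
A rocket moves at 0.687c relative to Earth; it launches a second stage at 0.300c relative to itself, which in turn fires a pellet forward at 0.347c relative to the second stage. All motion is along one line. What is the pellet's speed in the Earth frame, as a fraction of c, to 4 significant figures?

Compose boost 2: (0.300 + 0.687)/(1 + 0.300×0.687) = 0.9870/1.20610 = 0.818340
Compose boost 3: (0.347 + 0.818340)/(1 + 0.347×0.818340) = 1.16534/1.28396 = 0.9076

u ≈ 0.9076c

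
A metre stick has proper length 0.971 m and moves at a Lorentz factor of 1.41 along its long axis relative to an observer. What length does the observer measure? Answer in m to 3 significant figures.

γ = 1.41 (given)
Length contraction: L = L₀/γ = 0.971/1.41 = 0.689 m

L ≈ 0.689 m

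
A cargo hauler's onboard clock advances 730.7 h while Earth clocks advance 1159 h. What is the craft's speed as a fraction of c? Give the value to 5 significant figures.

γ = Δt/τ₀ = 1159/730.7 = 1.586150
β = √(1 − 1/γ²) = √(1 − 1/1.586150²) = 0.77622

β ≈ 0.77622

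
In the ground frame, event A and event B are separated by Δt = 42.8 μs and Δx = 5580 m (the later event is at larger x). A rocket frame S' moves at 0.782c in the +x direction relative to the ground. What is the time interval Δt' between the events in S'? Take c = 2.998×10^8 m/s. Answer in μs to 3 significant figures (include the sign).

Δt' ≈ 45.3 μs

γ = 1/√(1 − 0.782²) = 1.6044
Δt' = γ(Δt − vΔx/c²) = 1.6044 × (42.8 μs − 0.782×5580 m / (2.998×10^8 m/s))
= 1.6044 × (28.245 μs) = 45.3 μs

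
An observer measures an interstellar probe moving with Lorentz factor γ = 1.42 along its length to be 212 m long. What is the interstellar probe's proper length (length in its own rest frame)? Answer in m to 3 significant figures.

L₀ ≈ 301 m

γ = 1.42 (given)
L₀ = γL = 1.42 × 212 = 301 m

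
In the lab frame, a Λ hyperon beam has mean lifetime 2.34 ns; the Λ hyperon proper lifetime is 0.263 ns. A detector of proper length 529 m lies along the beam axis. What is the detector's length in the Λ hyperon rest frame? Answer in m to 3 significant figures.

L ≈ 59.5 m

Time dilation ⇒ γ = Δt/τ₀ = 2.34/0.263 = 8.8973
Length contraction: L = L₀/γ = 529/8.8973 = 59.5 m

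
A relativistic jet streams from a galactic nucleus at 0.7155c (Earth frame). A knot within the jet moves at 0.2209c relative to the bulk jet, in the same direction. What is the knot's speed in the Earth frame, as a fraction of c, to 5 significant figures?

u ≈ 0.80860c

Relativistic velocity addition: u = (u' + v)/(1 + u'v/c²)
= (0.2209 + 0.7155)/(1 + 0.2209×0.7155) = 0.93640/1.158054 = 0.80860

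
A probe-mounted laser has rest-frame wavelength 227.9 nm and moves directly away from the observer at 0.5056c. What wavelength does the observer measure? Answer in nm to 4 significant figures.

Relativistic Doppler: λ_obs = λ_src √((1+β)/(1−β))
= 227.9 × √(1.50560/0.494400) = 227.9 × 1.74508 = 397.7 nm

λ_obs ≈ 397.7 nm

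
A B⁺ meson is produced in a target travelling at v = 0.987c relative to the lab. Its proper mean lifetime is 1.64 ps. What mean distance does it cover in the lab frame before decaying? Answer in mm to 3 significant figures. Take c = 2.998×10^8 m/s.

d ≈ 3.02 mm

γ = 1/√(1 − 0.987²) = 6.2220
Dilated lifetime: Δt = γτ₀ = 6.2220 × 1.64 ps = 10.204 ps
d = vΔt = 0.987c × 10.204 ps = 2.9590×10^8 m/s × 1.0204×10^-11 s = 3.02 mm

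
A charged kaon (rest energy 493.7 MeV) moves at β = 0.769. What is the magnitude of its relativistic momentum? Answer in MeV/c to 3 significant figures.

p ≈ 594 MeV/c

γ = 1/√(1 − 0.769²) = 1.5643
p = γβm₀c = 1.5643 × 0.769 × 493.7 MeV/c = 594 MeV/c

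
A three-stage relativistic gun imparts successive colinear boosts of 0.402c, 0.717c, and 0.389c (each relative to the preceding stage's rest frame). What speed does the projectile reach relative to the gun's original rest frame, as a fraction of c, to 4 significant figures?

u ≈ 0.9400c

Compose boost 2: (0.717 + 0.402)/(1 + 0.717×0.402) = 1.119/1.28823 = 0.868631
Compose boost 3: (0.389 + 0.868631)/(1 + 0.389×0.868631) = 1.25763/1.33790 = 0.9400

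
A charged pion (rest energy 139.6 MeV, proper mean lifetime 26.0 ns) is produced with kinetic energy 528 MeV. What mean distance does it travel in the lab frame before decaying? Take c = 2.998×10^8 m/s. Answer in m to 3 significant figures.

γ = 1 + K/(m₀c²) = 1 + 528/139.6 = 4.7822
β = √(1 − 1/γ²) = 0.97789
Dilated lifetime: γτ₀ = 4.7822 × 26.0 ns = 124.34 ns
d = βc·γτ₀ = 0.97789 × (2.998×10^8 m/s) × 1.2434×10^-7 s = 36.5 m

d ≈ 36.5 m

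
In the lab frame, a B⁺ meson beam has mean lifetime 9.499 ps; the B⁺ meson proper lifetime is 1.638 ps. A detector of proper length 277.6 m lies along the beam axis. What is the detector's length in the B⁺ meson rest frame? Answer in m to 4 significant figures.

L ≈ 47.87 m

Time dilation ⇒ γ = Δt/τ₀ = 9.499/1.638 = 5.79915
Length contraction: L = L₀/γ = 277.6/5.79915 = 47.87 m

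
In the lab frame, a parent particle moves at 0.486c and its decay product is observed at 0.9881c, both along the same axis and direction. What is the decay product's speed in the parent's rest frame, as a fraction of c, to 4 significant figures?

u' ≈ 0.9660c

Inverse velocity addition: u' = (u − v)/(1 − uv/c²)
= (0.9881 − 0.486)/(1 − 0.9881×0.486) = 0.5021/0.519783 = 0.9660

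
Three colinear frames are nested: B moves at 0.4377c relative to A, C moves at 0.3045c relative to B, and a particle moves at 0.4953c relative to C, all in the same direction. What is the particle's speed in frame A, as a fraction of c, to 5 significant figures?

Compose boost 2: (0.3045 + 0.4377)/(1 + 0.3045×0.4377) = 0.74220/1.133280 = 0.6549134
Compose boost 3: (0.4953 + 0.6549134)/(1 + 0.4953×0.6549134) = 1.150213/1.324379 = 0.86849

u ≈ 0.86849c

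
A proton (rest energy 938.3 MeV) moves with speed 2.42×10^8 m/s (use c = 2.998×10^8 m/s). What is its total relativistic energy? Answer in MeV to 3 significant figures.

E ≈ 1590 MeV

β = v/c = 2.42×10^8 / 2.998×10^8 = 0.80720
γ = 1/√(1 − 0.80720²) = 1.6941
E = γm₀c² = 1.6941 × 938.3 MeV = 1590 MeV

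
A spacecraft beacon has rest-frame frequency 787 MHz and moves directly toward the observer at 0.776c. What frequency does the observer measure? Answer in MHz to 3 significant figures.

Relativistic Doppler: f_obs = f_src √((1+β)/(1−β))
= 787 × √(1.7760/0.22400) = 787 × 2.8158 = 2220 MHz

f_obs ≈ 2220 MHz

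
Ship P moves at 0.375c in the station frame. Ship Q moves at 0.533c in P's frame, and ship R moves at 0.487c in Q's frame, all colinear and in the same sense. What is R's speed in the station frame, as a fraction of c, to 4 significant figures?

u ≈ 0.9088c

Compose boost 2: (0.533 + 0.375)/(1 + 0.533×0.375) = 0.9080/1.19988 = 0.756745
Compose boost 3: (0.487 + 0.756745)/(1 + 0.487×0.756745) = 1.24375/1.36854 = 0.9088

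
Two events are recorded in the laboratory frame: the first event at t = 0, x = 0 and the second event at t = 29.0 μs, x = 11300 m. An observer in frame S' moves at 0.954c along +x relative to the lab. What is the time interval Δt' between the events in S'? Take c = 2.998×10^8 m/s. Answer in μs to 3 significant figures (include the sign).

γ = 1/√(1 − 0.954²) = 3.3355
Δt' = γ(Δt − vΔx/c²) = 3.3355 × (29.0 μs − 0.954×11300 m / (2.998×10^8 m/s))
= 3.3355 × (-6.9580 μs) = -23.2 μs

Δt' ≈ -23.2 μs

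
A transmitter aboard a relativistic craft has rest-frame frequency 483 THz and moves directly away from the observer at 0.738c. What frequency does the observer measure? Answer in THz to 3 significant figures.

Relativistic Doppler: f_obs = f_src √((1−β)/(1+β))
= 483 × √(0.26200/1.7380) = 483 × 0.38826 = 188 THz

f_obs ≈ 188 THz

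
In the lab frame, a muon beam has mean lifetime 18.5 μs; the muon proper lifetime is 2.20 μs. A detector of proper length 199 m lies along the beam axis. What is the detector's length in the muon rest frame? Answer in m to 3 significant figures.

L ≈ 23.7 m

Time dilation ⇒ γ = Δt/τ₀ = 18.5/2.20 = 8.4091
Length contraction: L = L₀/γ = 199/8.4091 = 23.7 m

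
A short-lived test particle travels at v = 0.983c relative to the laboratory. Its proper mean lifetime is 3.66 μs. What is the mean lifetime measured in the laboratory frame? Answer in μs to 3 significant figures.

Δt ≈ 19.9 μs

γ = 1/√(1 − 0.983²) = 5.4465
Time dilation: Δt = γτ₀ = 5.4465 × 3.66 μs = 19.9 μs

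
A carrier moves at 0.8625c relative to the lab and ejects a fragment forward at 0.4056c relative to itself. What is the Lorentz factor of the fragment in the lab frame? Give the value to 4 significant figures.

γ ≈ 2.918

u_lab = (0.4056 + 0.8625)/(1 + 0.4056×0.8625) = 1.2681/1.349830 = 0.9394516
γ = 1/√(1 − 0.9394516²) = 2.918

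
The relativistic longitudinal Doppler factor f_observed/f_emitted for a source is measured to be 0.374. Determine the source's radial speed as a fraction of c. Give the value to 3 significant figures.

f_obs/f_src = √((1−β)/(1+β)) = 0.374  ⇒  (1−β)/(1+β) = 0.13988
β = |1 − D²|/(1 + D²) = |1 − 0.13988|/(1 + 0.13988) = 0.755

β ≈ 0.755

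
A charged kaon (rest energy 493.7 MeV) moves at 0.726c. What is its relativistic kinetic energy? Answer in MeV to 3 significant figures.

γ = 1/√(1 − 0.726²) = 1.4541
K = (γ − 1)m₀c² = (1.4541 − 1) × 493.7 MeV = 0.45413 × 493.7 MeV = 224 MeV

K ≈ 224 MeV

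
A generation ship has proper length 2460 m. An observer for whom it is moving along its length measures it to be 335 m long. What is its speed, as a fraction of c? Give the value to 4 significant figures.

β ≈ 0.9907

γ = L₀/L = 2460/335 = 7.34328
β = √(1 − 1/γ²) = 0.9907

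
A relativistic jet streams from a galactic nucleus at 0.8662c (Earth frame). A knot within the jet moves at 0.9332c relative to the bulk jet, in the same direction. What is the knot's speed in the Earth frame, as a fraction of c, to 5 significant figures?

Relativistic velocity addition: u = (u' + v)/(1 + u'v/c²)
= (0.9332 + 0.8662)/(1 + 0.9332×0.8662) = 1.7994/1.808338 = 0.99506

u ≈ 0.99506c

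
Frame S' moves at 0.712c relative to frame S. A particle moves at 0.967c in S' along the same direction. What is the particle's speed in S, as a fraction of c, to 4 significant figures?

Relativistic velocity addition: u = (u' + v)/(1 + u'v/c²)
= (0.967 + 0.712)/(1 + 0.967×0.712) = 1.679/1.68850 = 0.9944

u ≈ 0.9944c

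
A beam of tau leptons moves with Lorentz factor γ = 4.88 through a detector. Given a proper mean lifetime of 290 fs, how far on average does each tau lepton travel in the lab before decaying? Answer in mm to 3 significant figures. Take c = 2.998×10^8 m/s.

d ≈ 0.415 mm

β = √(1 − 1/γ²) = √(1 − 1/4.88²) = 0.97878
Dilated lifetime: Δt = γτ₀ = 4.88 × 290 fs = 1415.2 fs
d = vΔt = 0.97878c × 1415.2 fs = 2.9344×10^8 m/s × 1.4152×10^-12 s = 0.415 mm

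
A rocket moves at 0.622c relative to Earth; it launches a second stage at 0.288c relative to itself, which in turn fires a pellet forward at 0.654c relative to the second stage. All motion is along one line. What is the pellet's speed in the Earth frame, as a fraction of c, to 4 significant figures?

Compose boost 2: (0.288 + 0.622)/(1 + 0.288×0.622) = 0.9100/1.17914 = 0.771752
Compose boost 3: (0.654 + 0.771752)/(1 + 0.654×0.771752) = 1.42575/1.50473 = 0.9475

u ≈ 0.9475c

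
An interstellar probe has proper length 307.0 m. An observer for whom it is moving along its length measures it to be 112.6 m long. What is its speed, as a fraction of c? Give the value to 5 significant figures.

β ≈ 0.93031

γ = L₀/L = 307.0/112.6 = 2.726465
β = √(1 − 1/γ²) = 0.93031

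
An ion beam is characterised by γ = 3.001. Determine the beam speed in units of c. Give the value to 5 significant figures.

β = √(1 − 1/γ²) = √(1 − 1/3.001²) = √(0.8889629) = 0.94285

β ≈ 0.94285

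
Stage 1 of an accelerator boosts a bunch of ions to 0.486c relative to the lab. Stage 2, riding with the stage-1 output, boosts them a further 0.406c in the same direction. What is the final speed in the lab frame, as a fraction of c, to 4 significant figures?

Compose boost 2: (0.406 + 0.486)/(1 + 0.406×0.486) = 0.8920/1.19732 = 0.7450

u ≈ 0.7450c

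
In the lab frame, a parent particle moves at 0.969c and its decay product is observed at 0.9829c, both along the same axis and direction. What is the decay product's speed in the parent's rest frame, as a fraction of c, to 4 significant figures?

u' ≈ 0.2922c

Inverse velocity addition: u' = (u − v)/(1 − uv/c²)
= (0.9829 − 0.969)/(1 − 0.9829×0.969) = 0.01390/0.0475699 = 0.2922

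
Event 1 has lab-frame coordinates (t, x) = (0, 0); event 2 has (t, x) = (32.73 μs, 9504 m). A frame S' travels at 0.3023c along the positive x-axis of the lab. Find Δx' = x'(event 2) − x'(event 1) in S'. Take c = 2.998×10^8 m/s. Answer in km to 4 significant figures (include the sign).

Δx' ≈ 6.859 km

γ = 1/√(1 − 0.3023²) = 1.04908
Δx' = γ(Δx − vΔt) = 1.04908 × (9504 m − 0.3023×(2.998×10^8 m/s)×32.73×10^-6 s)
= 1.04908 × (6537.70 m) = 6.859 km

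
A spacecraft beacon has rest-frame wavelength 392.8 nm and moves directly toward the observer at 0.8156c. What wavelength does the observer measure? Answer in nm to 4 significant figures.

Relativistic Doppler: λ_obs = λ_src √((1−β)/(1+β))
= 392.8 × √(0.184400/1.81560) = 392.8 × 0.318691 = 125.2 nm

λ_obs ≈ 125.2 nm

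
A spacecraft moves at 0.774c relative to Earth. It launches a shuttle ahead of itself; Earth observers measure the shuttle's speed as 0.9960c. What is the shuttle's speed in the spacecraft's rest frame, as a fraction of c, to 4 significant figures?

Inverse velocity addition: u' = (u − v)/(1 − uv/c²)
= (0.9960 − 0.774)/(1 − 0.9960×0.774) = 0.2220/0.229096 = 0.9690

u' ≈ 0.9690c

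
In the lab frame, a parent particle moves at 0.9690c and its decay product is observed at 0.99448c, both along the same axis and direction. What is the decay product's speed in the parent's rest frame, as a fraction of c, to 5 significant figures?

u' ≈ 0.70098c

Inverse velocity addition: u' = (u − v)/(1 − uv/c²)
= (0.99448 − 0.9690)/(1 − 0.99448×0.9690) = 0.025480/0.03634888 = 0.70098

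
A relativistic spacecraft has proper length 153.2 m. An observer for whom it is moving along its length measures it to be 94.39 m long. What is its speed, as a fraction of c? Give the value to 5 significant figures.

γ = L₀/L = 153.2/94.39 = 1.623053
β = √(1 − 1/γ²) = 0.78765

β ≈ 0.78765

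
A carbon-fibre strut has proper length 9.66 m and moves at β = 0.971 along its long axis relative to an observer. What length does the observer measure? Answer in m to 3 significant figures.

γ = 1/√(1 − 0.971²) = 4.1827
Length contraction: L = L₀/γ = 9.66/4.1827 = 2.31 m

L ≈ 2.31 m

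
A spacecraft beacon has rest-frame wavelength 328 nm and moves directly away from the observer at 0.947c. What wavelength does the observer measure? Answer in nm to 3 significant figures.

λ_obs ≈ 1990 nm

Relativistic Doppler: λ_obs = λ_src √((1+β)/(1−β))
= 328 × √(1.9470/0.053000) = 328 × 6.0610 = 1990 nm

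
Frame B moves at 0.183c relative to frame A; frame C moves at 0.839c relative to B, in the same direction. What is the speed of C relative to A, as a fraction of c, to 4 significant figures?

u ≈ 0.8860c

Compose boost 2: (0.839 + 0.183)/(1 + 0.839×0.183) = 1.022/1.15354 = 0.8860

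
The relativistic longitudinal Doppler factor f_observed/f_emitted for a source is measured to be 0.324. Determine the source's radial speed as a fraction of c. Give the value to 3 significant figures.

f_obs/f_src = √((1−β)/(1+β)) = 0.324  ⇒  (1−β)/(1+β) = 0.10498
β = |1 − D²|/(1 + D²) = |1 − 0.10498|/(1 + 0.10498) = 0.810

β ≈ 0.810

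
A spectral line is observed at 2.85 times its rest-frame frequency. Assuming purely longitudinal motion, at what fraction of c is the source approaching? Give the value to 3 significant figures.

f_obs/f_src = √((1+β)/(1−β)) = 2.85  ⇒  (1+β)/(1−β) = 8.1225
β = |1 − D²|/(1 + D²) = |1 − 8.1225|/(1 + 8.1225) = 0.781

β ≈ 0.781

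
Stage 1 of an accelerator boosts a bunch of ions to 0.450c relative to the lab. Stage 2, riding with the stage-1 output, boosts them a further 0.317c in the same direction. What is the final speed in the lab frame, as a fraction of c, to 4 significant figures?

Compose boost 2: (0.317 + 0.450)/(1 + 0.317×0.450) = 0.7670/1.14265 = 0.6712

u ≈ 0.6712c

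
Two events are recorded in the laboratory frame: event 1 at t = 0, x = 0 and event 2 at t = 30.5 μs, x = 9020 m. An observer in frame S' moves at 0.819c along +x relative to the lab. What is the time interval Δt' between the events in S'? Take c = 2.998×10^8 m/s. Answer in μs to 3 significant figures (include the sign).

γ = 1/√(1 − 0.819²) = 1.7428
Δt' = γ(Δt − vΔx/c²) = 1.7428 × (30.5 μs − 0.819×9020 m / (2.998×10^8 m/s))
= 1.7428 × (5.8590 μs) = 10.2 μs

Δt' ≈ 10.2 μs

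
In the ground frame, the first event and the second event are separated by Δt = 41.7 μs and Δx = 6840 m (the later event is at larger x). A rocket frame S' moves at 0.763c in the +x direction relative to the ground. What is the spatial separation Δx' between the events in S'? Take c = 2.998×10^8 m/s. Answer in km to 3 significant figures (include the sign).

Δx' ≈ -4.18 km

γ = 1/√(1 − 0.763²) = 1.5470
Δx' = γ(Δx − vΔt) = 1.5470 × (6840 m − 0.763×(2.998×10^8 m/s)×41.7×10^-6 s)
= 1.5470 × (-2698.8 m) = -4.18 km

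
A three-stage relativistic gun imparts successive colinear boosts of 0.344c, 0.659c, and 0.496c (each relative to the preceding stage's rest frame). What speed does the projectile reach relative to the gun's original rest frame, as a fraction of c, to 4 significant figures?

Compose boost 2: (0.659 + 0.344)/(1 + 0.659×0.344) = 1.003/1.22670 = 0.817643
Compose boost 3: (0.496 + 0.817643)/(1 + 0.496×0.817643) = 1.31364/1.40555 = 0.9346

u ≈ 0.9346c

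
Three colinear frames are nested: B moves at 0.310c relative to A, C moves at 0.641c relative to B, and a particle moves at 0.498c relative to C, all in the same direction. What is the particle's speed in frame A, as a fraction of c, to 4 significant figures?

u ≈ 0.9256c

Compose boost 2: (0.641 + 0.310)/(1 + 0.641×0.310) = 0.9510/1.19871 = 0.793353
Compose boost 3: (0.498 + 0.793353)/(1 + 0.498×0.793353) = 1.29135/1.39509 = 0.9256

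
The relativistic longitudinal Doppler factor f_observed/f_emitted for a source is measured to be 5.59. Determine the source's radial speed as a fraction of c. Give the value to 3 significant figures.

f_obs/f_src = √((1+β)/(1−β)) = 5.59  ⇒  (1+β)/(1−β) = 31.248
β = |1 − D²|/(1 + D²) = |1 − 31.248|/(1 + 31.248) = 0.938

β ≈ 0.938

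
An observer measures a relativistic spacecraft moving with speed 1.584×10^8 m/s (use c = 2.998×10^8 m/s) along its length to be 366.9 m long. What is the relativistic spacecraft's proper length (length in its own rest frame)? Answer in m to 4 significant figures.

L₀ ≈ 432.1 m

β = v/c = 1.584×10^8 / 2.998×10^8 = 0.528352
γ = 1/√(1 − 0.528352²) = 1.17782
L₀ = γL = 1.17782 × 366.9 = 432.1 m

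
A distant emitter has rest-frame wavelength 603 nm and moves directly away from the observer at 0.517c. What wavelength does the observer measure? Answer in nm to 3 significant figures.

λ_obs ≈ 1070 nm

Relativistic Doppler: λ_obs = λ_src √((1+β)/(1−β))
= 603 × √(1.5170/0.48300) = 603 × 1.7722 = 1070 nm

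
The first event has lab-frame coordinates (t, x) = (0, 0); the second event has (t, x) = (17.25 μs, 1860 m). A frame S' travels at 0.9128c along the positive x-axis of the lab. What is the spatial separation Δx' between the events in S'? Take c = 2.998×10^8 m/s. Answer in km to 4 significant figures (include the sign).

Δx' ≈ -7.004 km

γ = 1/√(1 − 0.9128²) = 2.44854
Δx' = γ(Δx − vΔt) = 2.44854 × (1860 m − 0.9128×(2.998×10^8 m/s)×17.25×10^-6 s)
= 2.44854 × (-2860.59 m) = -7.004 km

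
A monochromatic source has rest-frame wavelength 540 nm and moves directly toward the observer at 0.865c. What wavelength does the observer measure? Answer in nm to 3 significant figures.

λ_obs ≈ 145 nm

Relativistic Doppler: λ_obs = λ_src √((1−β)/(1+β))
= 540 × √(0.13500/1.8650) = 540 × 0.26905 = 145 nm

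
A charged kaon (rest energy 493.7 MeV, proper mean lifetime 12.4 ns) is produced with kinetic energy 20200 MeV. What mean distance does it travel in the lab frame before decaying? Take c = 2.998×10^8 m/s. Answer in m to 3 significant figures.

d ≈ 156 m

γ = 1 + K/(m₀c²) = 1 + 20200/493.7 = 41.916
β = √(1 − 1/γ²) = 0.99972
Dilated lifetime: γτ₀ = 41.916 × 12.4 ns = 519.75 ns
d = βc·γτ₀ = 0.99972 × (2.998×10^8 m/s) × 5.1975×10^-7 s = 156 m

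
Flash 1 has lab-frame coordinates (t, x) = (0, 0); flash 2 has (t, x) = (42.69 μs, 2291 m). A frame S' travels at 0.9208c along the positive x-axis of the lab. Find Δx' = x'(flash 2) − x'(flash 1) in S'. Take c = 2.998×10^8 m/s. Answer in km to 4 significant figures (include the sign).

γ = 1/√(1 − 0.9208²) = 2.56387
Δx' = γ(Δx − vΔt) = 2.56387 × (2291 m − 0.9208×(2.998×10^8 m/s)×42.69×10^-6 s)
= 2.56387 × (-9493.82 m) = -24.34 km

Δx' ≈ -24.34 km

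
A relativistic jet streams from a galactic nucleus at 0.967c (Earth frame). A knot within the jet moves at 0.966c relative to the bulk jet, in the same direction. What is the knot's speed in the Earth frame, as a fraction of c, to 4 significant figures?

Relativistic velocity addition: u = (u' + v)/(1 + u'v/c²)
= (0.966 + 0.967)/(1 + 0.966×0.967) = 1.933/1.93412 = 0.9994

u ≈ 0.9994c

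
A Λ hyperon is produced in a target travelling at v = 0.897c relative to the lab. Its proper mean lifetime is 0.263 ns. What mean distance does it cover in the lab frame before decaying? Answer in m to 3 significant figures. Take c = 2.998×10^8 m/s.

γ = 1/√(1 − 0.897²) = 2.2623
Dilated lifetime: Δt = γτ₀ = 2.2623 × 0.263 ns = 0.59498 ns
d = vΔt = 0.897c × 0.59498 ns = 2.6892×10^8 m/s × 5.9498×10^-10 s = 0.160 m

d ≈ 0.160 m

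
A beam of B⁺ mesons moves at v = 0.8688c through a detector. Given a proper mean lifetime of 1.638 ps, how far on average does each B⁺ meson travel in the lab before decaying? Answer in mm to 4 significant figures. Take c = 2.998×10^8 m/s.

d ≈ 0.8616 mm

γ = 1/√(1 − 0.8688²) = 2.01954
Dilated lifetime: Δt = γτ₀ = 2.01954 × 1.638 ps = 3.30800 ps
d = vΔt = 0.8688c × 3.30800 ps = 2.60466×10^8 m/s × 3.30800×10^-12 s = 0.8616 mm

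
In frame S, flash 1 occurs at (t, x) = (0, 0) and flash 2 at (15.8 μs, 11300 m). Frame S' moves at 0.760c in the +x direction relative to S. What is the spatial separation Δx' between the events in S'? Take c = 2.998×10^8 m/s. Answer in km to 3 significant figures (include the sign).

Δx' ≈ 11.8 km

γ = 1/√(1 − 0.760²) = 1.5386
Δx' = γ(Δx − vΔt) = 1.5386 × (11300 m − 0.760×(2.998×10^8 m/s)×15.8×10^-6 s)
= 1.5386 × (7700.0 m) = 11.8 km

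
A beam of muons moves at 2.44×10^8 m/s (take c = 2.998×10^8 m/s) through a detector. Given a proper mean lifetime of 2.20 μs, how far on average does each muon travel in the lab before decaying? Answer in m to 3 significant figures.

β = v/c = 2.44×10^8 / 2.998×10^8 = 0.81388
γ = 1/√(1 − 0.81388²) = 1.7211
Dilated lifetime: Δt = γτ₀ = 1.7211 × 2.20 μs = 3.7863 μs
d = vΔt = 0.81388c × 3.7863 μs = 2.4400×10^8 m/s × 3.7863×10^-6 s = 924 m

d ≈ 924 m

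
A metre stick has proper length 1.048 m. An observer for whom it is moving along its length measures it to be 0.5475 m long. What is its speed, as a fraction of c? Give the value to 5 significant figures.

γ = L₀/L = 1.048/0.5475 = 1.914155
β = √(1 − 1/γ²) = 0.85269

β ≈ 0.85269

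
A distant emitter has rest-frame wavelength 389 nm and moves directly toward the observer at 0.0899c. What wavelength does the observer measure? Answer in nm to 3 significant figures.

λ_obs ≈ 355 nm

Relativistic Doppler: λ_obs = λ_src √((1−β)/(1+β))
= 389 × √(0.91010/1.0899) = 389 × 0.91380 = 355 nm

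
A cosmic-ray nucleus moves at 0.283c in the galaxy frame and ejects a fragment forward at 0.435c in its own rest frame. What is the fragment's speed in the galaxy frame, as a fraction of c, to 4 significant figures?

u ≈ 0.6393c

Compose boost 2: (0.435 + 0.283)/(1 + 0.435×0.283) = 0.7180/1.12311 = 0.6393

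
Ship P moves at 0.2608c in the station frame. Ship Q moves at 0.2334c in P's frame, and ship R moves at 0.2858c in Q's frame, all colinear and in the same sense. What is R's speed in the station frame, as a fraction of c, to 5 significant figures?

Compose boost 2: (0.2334 + 0.2608)/(1 + 0.2334×0.2608) = 0.49420/1.060871 = 0.4658438
Compose boost 3: (0.2858 + 0.4658438)/(1 + 0.2858×0.4658438) = 0.7516438/1.133138 = 0.66333

u ≈ 0.66333c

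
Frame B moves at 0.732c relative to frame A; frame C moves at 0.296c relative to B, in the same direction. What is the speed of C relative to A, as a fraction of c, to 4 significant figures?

Compose boost 2: (0.296 + 0.732)/(1 + 0.296×0.732) = 1.028/1.21667 = 0.8449

u ≈ 0.8449c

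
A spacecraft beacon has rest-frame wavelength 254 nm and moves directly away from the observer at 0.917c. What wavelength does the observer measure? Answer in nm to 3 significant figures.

Relativistic Doppler: λ_obs = λ_src √((1+β)/(1−β))
= 254 × √(1.9170/0.083000) = 254 × 4.8059 = 1220 nm

λ_obs ≈ 1220 nm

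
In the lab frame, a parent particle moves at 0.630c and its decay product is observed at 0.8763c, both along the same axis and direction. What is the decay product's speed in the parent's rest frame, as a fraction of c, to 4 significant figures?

Inverse velocity addition: u' = (u − v)/(1 − uv/c²)
= (0.8763 − 0.630)/(1 − 0.8763×0.630) = 0.2463/0.447931 = 0.5499

u' ≈ 0.5499c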